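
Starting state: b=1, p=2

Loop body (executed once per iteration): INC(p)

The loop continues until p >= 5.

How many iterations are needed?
3

Tracing iterations:
Initial: b=1, p=2
After iteration 1: b=1, p=3
After iteration 2: b=1, p=4
After iteration 3: b=1, p=5
p >= 5 now holds, so the loop exits after 3 iterations.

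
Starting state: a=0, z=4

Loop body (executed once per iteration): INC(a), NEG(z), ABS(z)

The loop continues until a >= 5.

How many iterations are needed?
5

Tracing iterations:
Initial: a=0, z=4
After iteration 1: a=1, z=4
After iteration 2: a=2, z=4
After iteration 3: a=3, z=4
After iteration 4: a=4, z=4
After iteration 5: a=5, z=4
a >= 5 now holds, so the loop exits after 5 iterations.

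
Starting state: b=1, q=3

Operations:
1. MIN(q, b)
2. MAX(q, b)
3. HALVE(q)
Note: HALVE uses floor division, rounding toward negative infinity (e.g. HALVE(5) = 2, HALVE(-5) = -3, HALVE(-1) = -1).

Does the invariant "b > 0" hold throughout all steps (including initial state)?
Yes

The invariant holds at every step.

State at each step:
Initial: b=1, q=3
After step 1: b=1, q=1
After step 2: b=1, q=1
After step 3: b=1, q=0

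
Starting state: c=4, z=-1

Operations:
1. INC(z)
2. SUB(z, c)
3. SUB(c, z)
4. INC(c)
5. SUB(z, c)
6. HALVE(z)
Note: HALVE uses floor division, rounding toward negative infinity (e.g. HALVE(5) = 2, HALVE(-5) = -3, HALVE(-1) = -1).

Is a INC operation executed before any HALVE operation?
Yes

First INC: step 1
First HALVE: step 6
Since 1 < 6, INC comes first.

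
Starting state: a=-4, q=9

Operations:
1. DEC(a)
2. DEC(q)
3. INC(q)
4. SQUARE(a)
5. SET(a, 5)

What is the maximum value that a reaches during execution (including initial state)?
25

Values of a at each step:
Initial: a = -4
After step 1: a = -5
After step 2: a = -5
After step 3: a = -5
After step 4: a = 25 ← maximum
After step 5: a = 5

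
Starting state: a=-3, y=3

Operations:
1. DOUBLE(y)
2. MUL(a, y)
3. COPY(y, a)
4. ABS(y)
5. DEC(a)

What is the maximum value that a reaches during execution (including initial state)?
-3

Values of a at each step:
Initial: a = -3 ← maximum
After step 1: a = -3
After step 2: a = -18
After step 3: a = -18
After step 4: a = -18
After step 5: a = -19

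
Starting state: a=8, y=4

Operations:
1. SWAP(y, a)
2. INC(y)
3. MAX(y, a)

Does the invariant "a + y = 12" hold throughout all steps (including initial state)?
No, violated after step 2

The invariant is violated after step 2.

State at each step:
Initial: a=8, y=4
After step 1: a=4, y=8
After step 2: a=4, y=9
After step 3: a=4, y=9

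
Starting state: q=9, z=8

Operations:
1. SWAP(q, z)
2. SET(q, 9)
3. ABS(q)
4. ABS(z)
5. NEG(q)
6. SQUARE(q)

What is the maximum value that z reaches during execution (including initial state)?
9

Values of z at each step:
Initial: z = 8
After step 1: z = 9 ← maximum
After step 2: z = 9
After step 3: z = 9
After step 4: z = 9
After step 5: z = 9
After step 6: z = 9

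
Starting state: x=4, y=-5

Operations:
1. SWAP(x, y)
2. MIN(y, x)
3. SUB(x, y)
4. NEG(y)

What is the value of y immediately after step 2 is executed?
y = -5

Tracing y through execution:
Initial: y = -5
After step 1 (SWAP(x, y)): y = 4
After step 2 (MIN(y, x)): y = -5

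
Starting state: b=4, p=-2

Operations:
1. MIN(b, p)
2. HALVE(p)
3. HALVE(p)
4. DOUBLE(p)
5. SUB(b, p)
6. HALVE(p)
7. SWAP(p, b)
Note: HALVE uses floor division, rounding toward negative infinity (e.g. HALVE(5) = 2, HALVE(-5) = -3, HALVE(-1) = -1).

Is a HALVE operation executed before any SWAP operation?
Yes

First HALVE: step 2
First SWAP: step 7
Since 2 < 7, HALVE comes first.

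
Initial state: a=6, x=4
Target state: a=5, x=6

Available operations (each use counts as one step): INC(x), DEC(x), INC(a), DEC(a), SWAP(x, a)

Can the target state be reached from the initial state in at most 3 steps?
Yes

Path (2 steps): INC(x) → SWAP(x, a)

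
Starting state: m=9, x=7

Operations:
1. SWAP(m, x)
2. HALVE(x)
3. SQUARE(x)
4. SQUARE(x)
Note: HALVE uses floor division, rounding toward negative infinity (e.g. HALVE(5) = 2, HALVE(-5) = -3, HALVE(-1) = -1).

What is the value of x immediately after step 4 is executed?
x = 256

Tracing x through execution:
Initial: x = 7
After step 1 (SWAP(m, x)): x = 9
After step 2 (HALVE(x)): x = 4
After step 3 (SQUARE(x)): x = 16
After step 4 (SQUARE(x)): x = 256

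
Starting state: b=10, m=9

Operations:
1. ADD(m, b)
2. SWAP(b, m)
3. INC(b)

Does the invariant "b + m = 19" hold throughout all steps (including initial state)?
No, violated after step 1

The invariant is violated after step 1.

State at each step:
Initial: b=10, m=9
After step 1: b=10, m=19
After step 2: b=19, m=10
After step 3: b=20, m=10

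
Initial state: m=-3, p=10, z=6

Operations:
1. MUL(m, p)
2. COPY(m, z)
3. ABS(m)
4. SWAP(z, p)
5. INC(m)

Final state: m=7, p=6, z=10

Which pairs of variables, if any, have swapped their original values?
(p, z)

Comparing initial and final values:
m: -3 → 7
p: 10 → 6
z: 6 → 10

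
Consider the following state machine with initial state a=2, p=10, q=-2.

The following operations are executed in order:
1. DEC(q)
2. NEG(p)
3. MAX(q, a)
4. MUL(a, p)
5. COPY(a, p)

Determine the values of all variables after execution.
{a: -10, p: -10, q: 2}

Step-by-step execution:
Initial: a=2, p=10, q=-2
After step 1 (DEC(q)): a=2, p=10, q=-3
After step 2 (NEG(p)): a=2, p=-10, q=-3
After step 3 (MAX(q, a)): a=2, p=-10, q=2
After step 4 (MUL(a, p)): a=-20, p=-10, q=2
After step 5 (COPY(a, p)): a=-10, p=-10, q=2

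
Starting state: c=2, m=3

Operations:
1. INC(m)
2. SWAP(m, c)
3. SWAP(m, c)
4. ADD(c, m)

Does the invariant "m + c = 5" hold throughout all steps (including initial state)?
No, violated after step 1

The invariant is violated after step 1.

State at each step:
Initial: c=2, m=3
After step 1: c=2, m=4
After step 2: c=4, m=2
After step 3: c=2, m=4
After step 4: c=6, m=4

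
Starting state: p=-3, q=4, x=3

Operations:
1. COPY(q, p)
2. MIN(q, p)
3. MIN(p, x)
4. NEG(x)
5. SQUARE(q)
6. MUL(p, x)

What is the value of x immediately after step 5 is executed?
x = -3

Tracing x through execution:
Initial: x = 3
After step 1 (COPY(q, p)): x = 3
After step 2 (MIN(q, p)): x = 3
After step 3 (MIN(p, x)): x = 3
After step 4 (NEG(x)): x = -3
After step 5 (SQUARE(q)): x = -3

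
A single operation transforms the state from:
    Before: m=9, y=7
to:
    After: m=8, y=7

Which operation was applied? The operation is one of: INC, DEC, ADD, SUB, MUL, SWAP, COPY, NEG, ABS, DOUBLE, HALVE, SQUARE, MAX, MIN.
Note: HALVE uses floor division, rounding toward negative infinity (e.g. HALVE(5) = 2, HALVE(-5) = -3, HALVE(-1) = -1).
DEC(m)

Analyzing the change:
Before: m=9, y=7
After: m=8, y=7
Variable m changed from 9 to 8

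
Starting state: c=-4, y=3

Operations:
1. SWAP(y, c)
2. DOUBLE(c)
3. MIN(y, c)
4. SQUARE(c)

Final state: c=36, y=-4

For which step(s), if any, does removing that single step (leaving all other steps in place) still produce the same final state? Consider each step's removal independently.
Step(s) 3

Testing removal of each single step:
Without step 1: final = c=64, y=-8 (different)
Without step 2: final = c=9, y=-4 (different)
Without step 3: final = c=36, y=-4 (same)
Without step 4: final = c=6, y=-4 (different)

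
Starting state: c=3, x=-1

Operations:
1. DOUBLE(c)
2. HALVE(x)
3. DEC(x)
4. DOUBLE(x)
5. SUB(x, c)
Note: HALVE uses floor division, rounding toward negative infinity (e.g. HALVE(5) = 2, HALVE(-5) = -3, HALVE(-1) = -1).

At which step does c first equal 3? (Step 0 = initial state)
Step 0

Tracing c:
Initial: c = 3 ← first occurrence
After step 1: c = 6
After step 2: c = 6
After step 3: c = 6
After step 4: c = 6
After step 5: c = 6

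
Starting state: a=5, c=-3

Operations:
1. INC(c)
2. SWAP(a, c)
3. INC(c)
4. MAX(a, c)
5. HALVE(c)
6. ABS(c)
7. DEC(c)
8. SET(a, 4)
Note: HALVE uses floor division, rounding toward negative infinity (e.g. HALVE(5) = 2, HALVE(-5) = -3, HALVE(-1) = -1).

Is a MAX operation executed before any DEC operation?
Yes

First MAX: step 4
First DEC: step 7
Since 4 < 7, MAX comes first.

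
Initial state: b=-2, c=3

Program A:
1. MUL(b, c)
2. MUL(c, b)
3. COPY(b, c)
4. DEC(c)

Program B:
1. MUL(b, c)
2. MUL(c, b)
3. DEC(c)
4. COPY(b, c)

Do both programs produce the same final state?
No

Program A final state: b=-18, c=-19
Program B final state: b=-19, c=-19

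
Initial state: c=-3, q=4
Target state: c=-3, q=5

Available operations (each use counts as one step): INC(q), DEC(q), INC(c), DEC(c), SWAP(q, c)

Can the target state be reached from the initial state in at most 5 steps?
Yes

Path (1 step): INC(q)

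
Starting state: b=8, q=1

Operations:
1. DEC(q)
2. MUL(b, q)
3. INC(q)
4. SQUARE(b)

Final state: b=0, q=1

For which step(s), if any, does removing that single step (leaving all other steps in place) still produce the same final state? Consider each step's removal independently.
Step(s) 4

Testing removal of each single step:
Without step 1: final = b=64, q=2 (different)
Without step 2: final = b=64, q=1 (different)
Without step 3: final = b=0, q=0 (different)
Without step 4: final = b=0, q=1 (same)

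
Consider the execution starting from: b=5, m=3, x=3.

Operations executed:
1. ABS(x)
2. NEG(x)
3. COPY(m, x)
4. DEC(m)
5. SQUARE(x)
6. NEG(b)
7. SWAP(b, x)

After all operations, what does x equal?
x = -5

Tracing execution:
Step 1: ABS(x) → x = 3
Step 2: NEG(x) → x = -3
Step 3: COPY(m, x) → x = -3
Step 4: DEC(m) → x = -3
Step 5: SQUARE(x) → x = 9
Step 6: NEG(b) → x = 9
Step 7: SWAP(b, x) → x = -5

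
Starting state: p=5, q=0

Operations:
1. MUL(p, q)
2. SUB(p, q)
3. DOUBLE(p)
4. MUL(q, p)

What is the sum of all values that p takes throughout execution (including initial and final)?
5

Values of p at each step:
Initial: p = 5
After step 1: p = 0
After step 2: p = 0
After step 3: p = 0
After step 4: p = 0
Sum = 5 + 0 + 0 + 0 + 0 = 5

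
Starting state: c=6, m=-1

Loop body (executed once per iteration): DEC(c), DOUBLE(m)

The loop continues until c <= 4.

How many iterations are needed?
2

Tracing iterations:
Initial: c=6, m=-1
After iteration 1: c=5, m=-2
After iteration 2: c=4, m=-4
c <= 4 now holds, so the loop exits after 2 iterations.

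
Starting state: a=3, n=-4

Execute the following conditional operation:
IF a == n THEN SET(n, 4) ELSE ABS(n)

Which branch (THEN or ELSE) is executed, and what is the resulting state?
Branch: ELSE, Final state: a=3, n=4

Evaluating condition: a == n
a = 3, n = -4
Condition is False, so ELSE branch executes
After ABS(n): a=3, n=4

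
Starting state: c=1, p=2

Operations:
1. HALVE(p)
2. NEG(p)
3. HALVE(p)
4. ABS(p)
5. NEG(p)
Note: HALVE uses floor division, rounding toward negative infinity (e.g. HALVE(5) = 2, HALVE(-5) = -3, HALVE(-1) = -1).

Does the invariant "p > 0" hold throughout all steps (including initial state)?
No, violated after step 2

The invariant is violated after step 2.

State at each step:
Initial: c=1, p=2
After step 1: c=1, p=1
After step 2: c=1, p=-1
After step 3: c=1, p=-1
After step 4: c=1, p=1
After step 5: c=1, p=-1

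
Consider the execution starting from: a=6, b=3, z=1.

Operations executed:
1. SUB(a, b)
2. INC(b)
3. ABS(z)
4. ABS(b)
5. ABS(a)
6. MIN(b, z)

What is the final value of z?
z = 1

Tracing execution:
Step 1: SUB(a, b) → z = 1
Step 2: INC(b) → z = 1
Step 3: ABS(z) → z = 1
Step 4: ABS(b) → z = 1
Step 5: ABS(a) → z = 1
Step 6: MIN(b, z) → z = 1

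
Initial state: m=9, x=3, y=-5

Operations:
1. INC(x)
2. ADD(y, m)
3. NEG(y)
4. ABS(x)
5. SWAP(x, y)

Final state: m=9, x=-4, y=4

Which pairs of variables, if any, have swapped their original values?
None

Comparing initial and final values:
x: 3 → -4
y: -5 → 4
m: 9 → 9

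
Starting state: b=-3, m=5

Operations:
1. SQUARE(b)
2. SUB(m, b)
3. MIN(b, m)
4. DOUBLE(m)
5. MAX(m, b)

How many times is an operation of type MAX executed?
1

Counting MAX operations:
Step 5: MAX(m, b) ← MAX
Total: 1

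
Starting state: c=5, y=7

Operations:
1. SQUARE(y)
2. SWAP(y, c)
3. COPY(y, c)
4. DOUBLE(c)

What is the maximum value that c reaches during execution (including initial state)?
98

Values of c at each step:
Initial: c = 5
After step 1: c = 5
After step 2: c = 49
After step 3: c = 49
After step 4: c = 98 ← maximum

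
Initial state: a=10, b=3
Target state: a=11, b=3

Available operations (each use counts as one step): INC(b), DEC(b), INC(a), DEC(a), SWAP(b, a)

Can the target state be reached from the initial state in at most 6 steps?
Yes

Path (1 step): INC(a)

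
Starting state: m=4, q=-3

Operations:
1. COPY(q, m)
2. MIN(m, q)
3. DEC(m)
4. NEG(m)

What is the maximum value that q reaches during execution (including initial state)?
4

Values of q at each step:
Initial: q = -3
After step 1: q = 4 ← maximum
After step 2: q = 4
After step 3: q = 4
After step 4: q = 4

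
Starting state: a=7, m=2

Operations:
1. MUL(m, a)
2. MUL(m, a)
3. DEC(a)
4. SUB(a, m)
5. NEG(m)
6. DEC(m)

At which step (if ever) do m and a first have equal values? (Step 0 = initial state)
Never

m and a never become equal during execution.

Comparing values at each step:
Initial: m=2, a=7
After step 1: m=14, a=7
After step 2: m=98, a=7
After step 3: m=98, a=6
After step 4: m=98, a=-92
After step 5: m=-98, a=-92
After step 6: m=-99, a=-92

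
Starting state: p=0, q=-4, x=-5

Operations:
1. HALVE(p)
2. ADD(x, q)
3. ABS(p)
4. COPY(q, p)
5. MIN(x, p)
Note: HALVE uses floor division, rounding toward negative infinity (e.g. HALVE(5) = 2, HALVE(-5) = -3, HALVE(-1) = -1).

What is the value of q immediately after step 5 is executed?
q = 0

Tracing q through execution:
Initial: q = -4
After step 1 (HALVE(p)): q = -4
After step 2 (ADD(x, q)): q = -4
After step 3 (ABS(p)): q = -4
After step 4 (COPY(q, p)): q = 0
After step 5 (MIN(x, p)): q = 0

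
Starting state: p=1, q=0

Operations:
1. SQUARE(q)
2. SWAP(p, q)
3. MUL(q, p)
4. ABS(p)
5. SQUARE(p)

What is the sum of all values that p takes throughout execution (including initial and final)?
2

Values of p at each step:
Initial: p = 1
After step 1: p = 1
After step 2: p = 0
After step 3: p = 0
After step 4: p = 0
After step 5: p = 0
Sum = 1 + 1 + 0 + 0 + 0 + 0 = 2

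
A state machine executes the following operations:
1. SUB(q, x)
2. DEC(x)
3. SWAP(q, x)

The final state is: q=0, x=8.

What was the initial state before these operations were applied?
q=9, x=1

Working backwards:
Final state: q=0, x=8
Before step 3 (SWAP(q, x)): q=8, x=0
Before step 2 (DEC(x)): q=8, x=1
Before step 1 (SUB(q, x)): q=9, x=1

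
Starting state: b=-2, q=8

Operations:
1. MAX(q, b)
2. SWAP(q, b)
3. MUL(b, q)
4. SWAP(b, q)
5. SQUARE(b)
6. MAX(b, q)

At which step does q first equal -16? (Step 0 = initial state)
Step 4

Tracing q:
Initial: q = 8
After step 1: q = 8
After step 2: q = -2
After step 3: q = -2
After step 4: q = -16 ← first occurrence
After step 5: q = -16
After step 6: q = -16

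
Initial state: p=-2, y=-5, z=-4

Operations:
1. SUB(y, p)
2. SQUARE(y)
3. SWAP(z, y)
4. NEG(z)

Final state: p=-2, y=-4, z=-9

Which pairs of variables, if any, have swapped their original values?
None

Comparing initial and final values:
p: -2 → -2
y: -5 → -4
z: -4 → -9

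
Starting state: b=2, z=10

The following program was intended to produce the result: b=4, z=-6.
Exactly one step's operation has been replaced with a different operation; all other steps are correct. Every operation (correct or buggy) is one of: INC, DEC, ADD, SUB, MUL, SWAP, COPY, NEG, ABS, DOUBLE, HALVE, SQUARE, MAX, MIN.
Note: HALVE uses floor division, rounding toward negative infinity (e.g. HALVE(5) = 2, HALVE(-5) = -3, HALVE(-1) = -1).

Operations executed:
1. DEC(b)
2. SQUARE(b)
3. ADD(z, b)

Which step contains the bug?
Step 1

Trace with buggy code:
Initial: b=2, z=10
After step 1: b=1, z=10
After step 2: b=1, z=10
After step 3: b=1, z=11
Actual final b=1, z=11 ≠ expected b=4, z=-6.
Step 1 is the only position where a single-operation replacement can produce the expected result.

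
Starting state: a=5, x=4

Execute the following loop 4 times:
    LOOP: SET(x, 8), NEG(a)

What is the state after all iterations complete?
a=5, x=8

Iteration trace:
Start: a=5, x=4
After iteration 1: a=-5, x=8
After iteration 2: a=5, x=8
After iteration 3: a=-5, x=8
After iteration 4: a=5, x=8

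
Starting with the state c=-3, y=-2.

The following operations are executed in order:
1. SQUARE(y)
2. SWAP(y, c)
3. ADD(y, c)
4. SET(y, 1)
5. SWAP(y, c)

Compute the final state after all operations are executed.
{c: 1, y: 4}

Step-by-step execution:
Initial: c=-3, y=-2
After step 1 (SQUARE(y)): c=-3, y=4
After step 2 (SWAP(y, c)): c=4, y=-3
After step 3 (ADD(y, c)): c=4, y=1
After step 4 (SET(y, 1)): c=4, y=1
After step 5 (SWAP(y, c)): c=1, y=4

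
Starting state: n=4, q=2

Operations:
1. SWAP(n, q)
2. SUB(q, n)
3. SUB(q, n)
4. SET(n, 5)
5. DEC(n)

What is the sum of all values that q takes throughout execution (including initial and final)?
8

Values of q at each step:
Initial: q = 2
After step 1: q = 4
After step 2: q = 2
After step 3: q = 0
After step 4: q = 0
After step 5: q = 0
Sum = 2 + 4 + 2 + 0 + 0 + 0 = 8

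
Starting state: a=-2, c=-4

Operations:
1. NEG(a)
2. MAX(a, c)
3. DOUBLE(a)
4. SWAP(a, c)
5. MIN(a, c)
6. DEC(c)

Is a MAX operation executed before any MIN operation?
Yes

First MAX: step 2
First MIN: step 5
Since 2 < 5, MAX comes first.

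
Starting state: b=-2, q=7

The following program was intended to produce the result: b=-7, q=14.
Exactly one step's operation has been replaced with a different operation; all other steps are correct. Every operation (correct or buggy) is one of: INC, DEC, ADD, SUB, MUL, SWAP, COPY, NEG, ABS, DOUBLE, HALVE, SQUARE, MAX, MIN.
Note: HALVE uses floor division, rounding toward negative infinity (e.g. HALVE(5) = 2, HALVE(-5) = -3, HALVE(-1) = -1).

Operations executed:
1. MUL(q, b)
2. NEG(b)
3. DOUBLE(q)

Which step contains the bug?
Step 1

Trace with buggy code:
Initial: b=-2, q=7
After step 1: b=-2, q=-14
After step 2: b=2, q=-14
After step 3: b=2, q=-28
Actual final b=2, q=-28 ≠ expected b=-7, q=14.
Step 1 is the only position where a single-operation replacement can produce the expected result.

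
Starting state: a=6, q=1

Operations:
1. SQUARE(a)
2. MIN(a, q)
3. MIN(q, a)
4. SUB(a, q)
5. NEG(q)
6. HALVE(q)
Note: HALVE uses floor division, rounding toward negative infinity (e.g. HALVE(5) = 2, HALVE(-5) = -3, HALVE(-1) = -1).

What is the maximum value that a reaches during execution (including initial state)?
36

Values of a at each step:
Initial: a = 6
After step 1: a = 36 ← maximum
After step 2: a = 1
After step 3: a = 1
After step 4: a = 0
After step 5: a = 0
After step 6: a = 0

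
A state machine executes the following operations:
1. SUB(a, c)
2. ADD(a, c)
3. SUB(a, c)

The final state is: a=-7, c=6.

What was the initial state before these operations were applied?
a=-1, c=6

Working backwards:
Final state: a=-7, c=6
Before step 3 (SUB(a, c)): a=-1, c=6
Before step 2 (ADD(a, c)): a=-7, c=6
Before step 1 (SUB(a, c)): a=-1, c=6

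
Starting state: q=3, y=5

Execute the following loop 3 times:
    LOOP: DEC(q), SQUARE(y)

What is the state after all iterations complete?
q=0, y=390625

Iteration trace:
Start: q=3, y=5
After iteration 1: q=2, y=25
After iteration 2: q=1, y=625
After iteration 3: q=0, y=390625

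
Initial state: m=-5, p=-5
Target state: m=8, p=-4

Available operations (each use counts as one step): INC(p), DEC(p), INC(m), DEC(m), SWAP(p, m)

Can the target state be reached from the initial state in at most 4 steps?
No

The target state cannot be reached within 4 steps.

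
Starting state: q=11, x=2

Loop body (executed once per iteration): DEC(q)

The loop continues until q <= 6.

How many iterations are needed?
5

Tracing iterations:
Initial: q=11, x=2
After iteration 1: q=10, x=2
After iteration 2: q=9, x=2
After iteration 3: q=8, x=2
After iteration 4: q=7, x=2
After iteration 5: q=6, x=2
q <= 6 now holds, so the loop exits after 5 iterations.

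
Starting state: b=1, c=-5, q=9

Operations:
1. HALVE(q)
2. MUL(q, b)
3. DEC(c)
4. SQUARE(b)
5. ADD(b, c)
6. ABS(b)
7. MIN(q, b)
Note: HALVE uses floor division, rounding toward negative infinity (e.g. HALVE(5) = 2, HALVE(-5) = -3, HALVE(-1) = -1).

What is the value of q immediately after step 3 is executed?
q = 4

Tracing q through execution:
Initial: q = 9
After step 1 (HALVE(q)): q = 4
After step 2 (MUL(q, b)): q = 4
After step 3 (DEC(c)): q = 4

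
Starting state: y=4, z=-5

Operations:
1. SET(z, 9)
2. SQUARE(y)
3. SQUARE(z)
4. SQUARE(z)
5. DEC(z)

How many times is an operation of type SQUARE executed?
3

Counting SQUARE operations:
Step 2: SQUARE(y) ← SQUARE
Step 3: SQUARE(z) ← SQUARE
Step 4: SQUARE(z) ← SQUARE
Total: 3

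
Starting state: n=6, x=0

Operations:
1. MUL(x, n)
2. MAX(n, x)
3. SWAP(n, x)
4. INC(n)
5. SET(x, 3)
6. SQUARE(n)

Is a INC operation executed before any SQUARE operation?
Yes

First INC: step 4
First SQUARE: step 6
Since 4 < 6, INC comes first.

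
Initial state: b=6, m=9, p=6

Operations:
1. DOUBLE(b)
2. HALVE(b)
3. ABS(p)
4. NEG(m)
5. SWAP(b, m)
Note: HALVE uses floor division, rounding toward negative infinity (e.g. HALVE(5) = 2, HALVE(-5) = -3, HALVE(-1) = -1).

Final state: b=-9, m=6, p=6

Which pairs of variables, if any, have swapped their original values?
None

Comparing initial and final values:
m: 9 → 6
b: 6 → -9
p: 6 → 6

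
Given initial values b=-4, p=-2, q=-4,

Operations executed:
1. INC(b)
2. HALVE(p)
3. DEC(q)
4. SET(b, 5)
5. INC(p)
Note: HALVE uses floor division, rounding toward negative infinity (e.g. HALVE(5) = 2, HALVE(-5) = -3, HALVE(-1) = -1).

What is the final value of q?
q = -5

Tracing execution:
Step 1: INC(b) → q = -4
Step 2: HALVE(p) → q = -4
Step 3: DEC(q) → q = -5
Step 4: SET(b, 5) → q = -5
Step 5: INC(p) → q = -5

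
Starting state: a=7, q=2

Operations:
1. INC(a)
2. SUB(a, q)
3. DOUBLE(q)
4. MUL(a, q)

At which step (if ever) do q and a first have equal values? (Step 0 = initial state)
Never

q and a never become equal during execution.

Comparing values at each step:
Initial: q=2, a=7
After step 1: q=2, a=8
After step 2: q=2, a=6
After step 3: q=4, a=6
After step 4: q=4, a=24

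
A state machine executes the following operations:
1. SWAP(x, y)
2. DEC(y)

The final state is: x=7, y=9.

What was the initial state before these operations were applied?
x=10, y=7

Working backwards:
Final state: x=7, y=9
Before step 2 (DEC(y)): x=7, y=10
Before step 1 (SWAP(x, y)): x=10, y=7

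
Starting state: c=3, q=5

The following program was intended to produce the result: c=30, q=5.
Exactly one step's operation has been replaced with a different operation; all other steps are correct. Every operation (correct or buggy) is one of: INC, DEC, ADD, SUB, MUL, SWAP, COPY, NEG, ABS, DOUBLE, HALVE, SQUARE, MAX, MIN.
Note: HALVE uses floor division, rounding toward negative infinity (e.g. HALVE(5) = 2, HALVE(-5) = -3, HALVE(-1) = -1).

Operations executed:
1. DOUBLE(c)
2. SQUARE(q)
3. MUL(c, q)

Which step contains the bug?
Step 2

Trace with buggy code:
Initial: c=3, q=5
After step 1: c=6, q=5
After step 2: c=6, q=25
After step 3: c=150, q=25
Actual final c=150, q=25 ≠ expected c=30, q=5.
Step 2 is the only position where a single-operation replacement can produce the expected result.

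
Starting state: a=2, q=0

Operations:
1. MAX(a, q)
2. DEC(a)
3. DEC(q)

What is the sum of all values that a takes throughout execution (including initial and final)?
6

Values of a at each step:
Initial: a = 2
After step 1: a = 2
After step 2: a = 1
After step 3: a = 1
Sum = 2 + 2 + 1 + 1 = 6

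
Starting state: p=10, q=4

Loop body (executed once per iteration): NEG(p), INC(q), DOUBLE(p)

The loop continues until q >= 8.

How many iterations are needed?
4

Tracing iterations:
Initial: p=10, q=4
After iteration 1: p=-20, q=5
After iteration 2: p=40, q=6
After iteration 3: p=-80, q=7
After iteration 4: p=160, q=8
q >= 8 now holds, so the loop exits after 4 iterations.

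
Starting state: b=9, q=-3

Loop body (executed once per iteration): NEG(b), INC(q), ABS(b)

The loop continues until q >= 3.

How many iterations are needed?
6

Tracing iterations:
Initial: b=9, q=-3
After iteration 1: b=9, q=-2
After iteration 2: b=9, q=-1
After iteration 3: b=9, q=0
After iteration 4: b=9, q=1
After iteration 5: b=9, q=2
After iteration 6: b=9, q=3
q >= 3 now holds, so the loop exits after 6 iterations.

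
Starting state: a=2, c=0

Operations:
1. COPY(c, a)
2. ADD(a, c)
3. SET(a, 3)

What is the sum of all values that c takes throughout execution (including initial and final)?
6

Values of c at each step:
Initial: c = 0
After step 1: c = 2
After step 2: c = 2
After step 3: c = 2
Sum = 0 + 2 + 2 + 2 = 6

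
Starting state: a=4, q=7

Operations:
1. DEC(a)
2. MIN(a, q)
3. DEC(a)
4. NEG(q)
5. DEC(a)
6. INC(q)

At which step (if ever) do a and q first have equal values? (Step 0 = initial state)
Never

a and q never become equal during execution.

Comparing values at each step:
Initial: a=4, q=7
After step 1: a=3, q=7
After step 2: a=3, q=7
After step 3: a=2, q=7
After step 4: a=2, q=-7
After step 5: a=1, q=-7
After step 6: a=1, q=-6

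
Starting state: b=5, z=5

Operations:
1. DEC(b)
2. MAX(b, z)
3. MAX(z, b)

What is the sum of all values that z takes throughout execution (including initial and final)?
20

Values of z at each step:
Initial: z = 5
After step 1: z = 5
After step 2: z = 5
After step 3: z = 5
Sum = 5 + 5 + 5 + 5 = 20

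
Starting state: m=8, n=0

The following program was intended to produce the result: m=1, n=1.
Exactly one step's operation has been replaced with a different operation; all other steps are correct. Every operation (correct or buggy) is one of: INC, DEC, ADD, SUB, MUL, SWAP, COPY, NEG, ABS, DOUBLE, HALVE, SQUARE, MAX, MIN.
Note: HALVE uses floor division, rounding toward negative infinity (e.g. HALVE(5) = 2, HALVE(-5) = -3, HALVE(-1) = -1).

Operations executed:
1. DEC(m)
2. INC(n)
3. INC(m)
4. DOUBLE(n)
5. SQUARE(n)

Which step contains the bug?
Step 4

Trace with buggy code:
Initial: m=8, n=0
After step 1: m=7, n=0
After step 2: m=7, n=1
After step 3: m=8, n=1
After step 4: m=8, n=2
After step 5: m=8, n=4
Actual final m=8, n=4 ≠ expected m=1, n=1.
Step 4 is the only position where a single-operation replacement can produce the expected result.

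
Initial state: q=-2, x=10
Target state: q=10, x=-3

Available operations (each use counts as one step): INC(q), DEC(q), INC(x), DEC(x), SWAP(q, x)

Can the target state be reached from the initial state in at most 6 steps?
Yes

Path (2 steps): DEC(q) → SWAP(q, x)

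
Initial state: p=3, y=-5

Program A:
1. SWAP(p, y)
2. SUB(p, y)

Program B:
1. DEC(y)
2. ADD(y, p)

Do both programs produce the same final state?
No

Program A final state: p=-8, y=3
Program B final state: p=3, y=-3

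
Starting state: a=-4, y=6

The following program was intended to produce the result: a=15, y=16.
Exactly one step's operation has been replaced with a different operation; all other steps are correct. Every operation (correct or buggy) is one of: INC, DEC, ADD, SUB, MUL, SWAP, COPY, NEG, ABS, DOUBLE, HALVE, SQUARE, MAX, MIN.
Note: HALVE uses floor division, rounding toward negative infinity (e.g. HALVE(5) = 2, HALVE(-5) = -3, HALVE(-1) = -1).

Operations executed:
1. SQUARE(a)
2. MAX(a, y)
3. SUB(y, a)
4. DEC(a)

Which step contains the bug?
Step 3

Trace with buggy code:
Initial: a=-4, y=6
After step 1: a=16, y=6
After step 2: a=16, y=6
After step 3: a=16, y=-10
After step 4: a=15, y=-10
Actual final a=15, y=-10 ≠ expected a=15, y=16.
Step 3 is the only position where a single-operation replacement can produce the expected result.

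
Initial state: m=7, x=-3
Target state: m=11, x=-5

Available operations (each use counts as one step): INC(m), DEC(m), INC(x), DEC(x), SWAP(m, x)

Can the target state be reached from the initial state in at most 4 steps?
No

The target state cannot be reached within 4 steps.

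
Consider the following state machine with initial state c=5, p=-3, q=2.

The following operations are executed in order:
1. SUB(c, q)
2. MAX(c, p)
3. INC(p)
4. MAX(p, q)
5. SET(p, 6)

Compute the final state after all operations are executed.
{c: 3, p: 6, q: 2}

Step-by-step execution:
Initial: c=5, p=-3, q=2
After step 1 (SUB(c, q)): c=3, p=-3, q=2
After step 2 (MAX(c, p)): c=3, p=-3, q=2
After step 3 (INC(p)): c=3, p=-2, q=2
After step 4 (MAX(p, q)): c=3, p=2, q=2
After step 5 (SET(p, 6)): c=3, p=6, q=2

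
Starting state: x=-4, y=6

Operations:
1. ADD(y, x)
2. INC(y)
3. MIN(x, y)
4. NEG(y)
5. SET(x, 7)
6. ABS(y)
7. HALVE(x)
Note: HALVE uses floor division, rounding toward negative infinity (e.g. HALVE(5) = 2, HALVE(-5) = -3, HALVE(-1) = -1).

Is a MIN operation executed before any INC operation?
No

First MIN: step 3
First INC: step 2
Since 3 > 2, INC comes first.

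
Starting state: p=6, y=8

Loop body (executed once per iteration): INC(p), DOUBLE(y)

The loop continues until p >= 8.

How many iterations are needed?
2

Tracing iterations:
Initial: p=6, y=8
After iteration 1: p=7, y=16
After iteration 2: p=8, y=32
p >= 8 now holds, so the loop exits after 2 iterations.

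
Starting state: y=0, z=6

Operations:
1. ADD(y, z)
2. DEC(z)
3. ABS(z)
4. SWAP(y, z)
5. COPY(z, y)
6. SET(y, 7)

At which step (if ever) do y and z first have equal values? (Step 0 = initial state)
Step 1

y and z first become equal after step 1.

Comparing values at each step:
Initial: y=0, z=6
After step 1: y=6, z=6 ← equal!
After step 2: y=6, z=5
After step 3: y=6, z=5
After step 4: y=5, z=6
After step 5: y=5, z=5 ← equal!
After step 6: y=7, z=5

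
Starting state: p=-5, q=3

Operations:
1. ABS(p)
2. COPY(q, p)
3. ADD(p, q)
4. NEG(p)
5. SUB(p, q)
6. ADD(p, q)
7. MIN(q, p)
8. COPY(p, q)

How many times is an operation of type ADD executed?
2

Counting ADD operations:
Step 3: ADD(p, q) ← ADD
Step 6: ADD(p, q) ← ADD
Total: 2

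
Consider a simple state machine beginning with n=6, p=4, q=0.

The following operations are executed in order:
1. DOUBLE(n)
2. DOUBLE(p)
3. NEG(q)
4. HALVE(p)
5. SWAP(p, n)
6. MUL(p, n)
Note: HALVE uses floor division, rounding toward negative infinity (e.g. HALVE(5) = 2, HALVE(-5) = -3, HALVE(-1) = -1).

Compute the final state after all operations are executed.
{n: 4, p: 48, q: 0}

Step-by-step execution:
Initial: n=6, p=4, q=0
After step 1 (DOUBLE(n)): n=12, p=4, q=0
After step 2 (DOUBLE(p)): n=12, p=8, q=0
After step 3 (NEG(q)): n=12, p=8, q=0
After step 4 (HALVE(p)): n=12, p=4, q=0
After step 5 (SWAP(p, n)): n=4, p=12, q=0
After step 6 (MUL(p, n)): n=4, p=48, q=0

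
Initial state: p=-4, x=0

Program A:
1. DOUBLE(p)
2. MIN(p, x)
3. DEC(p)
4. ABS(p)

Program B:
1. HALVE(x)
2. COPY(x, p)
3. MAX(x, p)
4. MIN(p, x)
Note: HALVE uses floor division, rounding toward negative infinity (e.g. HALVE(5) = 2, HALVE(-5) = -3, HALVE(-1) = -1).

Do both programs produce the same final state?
No

Program A final state: p=9, x=0
Program B final state: p=-4, x=-4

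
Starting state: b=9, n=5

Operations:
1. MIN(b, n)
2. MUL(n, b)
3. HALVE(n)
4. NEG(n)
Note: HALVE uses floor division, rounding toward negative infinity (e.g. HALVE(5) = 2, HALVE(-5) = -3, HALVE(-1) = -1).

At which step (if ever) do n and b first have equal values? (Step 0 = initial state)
Step 1

n and b first become equal after step 1.

Comparing values at each step:
Initial: n=5, b=9
After step 1: n=5, b=5 ← equal!
After step 2: n=25, b=5
After step 3: n=12, b=5
After step 4: n=-12, b=5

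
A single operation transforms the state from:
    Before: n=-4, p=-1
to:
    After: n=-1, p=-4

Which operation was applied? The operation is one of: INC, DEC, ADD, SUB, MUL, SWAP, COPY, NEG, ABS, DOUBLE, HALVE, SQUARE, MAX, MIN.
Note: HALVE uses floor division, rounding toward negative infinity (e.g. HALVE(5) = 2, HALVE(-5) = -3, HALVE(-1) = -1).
SWAP(n, p)

Analyzing the change:
Before: n=-4, p=-1
After: n=-1, p=-4
Variable n changed from -4 to -1
Variable p changed from -1 to -4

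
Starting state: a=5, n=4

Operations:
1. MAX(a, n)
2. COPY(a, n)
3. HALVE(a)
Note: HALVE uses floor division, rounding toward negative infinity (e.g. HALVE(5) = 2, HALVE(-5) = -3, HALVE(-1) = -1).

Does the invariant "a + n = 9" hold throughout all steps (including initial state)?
No, violated after step 2

The invariant is violated after step 2.

State at each step:
Initial: a=5, n=4
After step 1: a=5, n=4
After step 2: a=4, n=4
After step 3: a=2, n=4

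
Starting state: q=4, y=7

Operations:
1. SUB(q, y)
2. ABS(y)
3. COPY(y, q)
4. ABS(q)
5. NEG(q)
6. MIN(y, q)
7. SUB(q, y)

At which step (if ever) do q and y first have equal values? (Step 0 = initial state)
Step 3

q and y first become equal after step 3.

Comparing values at each step:
Initial: q=4, y=7
After step 1: q=-3, y=7
After step 2: q=-3, y=7
After step 3: q=-3, y=-3 ← equal!
After step 4: q=3, y=-3
After step 5: q=-3, y=-3 ← equal!
After step 6: q=-3, y=-3 ← equal!
After step 7: q=0, y=-3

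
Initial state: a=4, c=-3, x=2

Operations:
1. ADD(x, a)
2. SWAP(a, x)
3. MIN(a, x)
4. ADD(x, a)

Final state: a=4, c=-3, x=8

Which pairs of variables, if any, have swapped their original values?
None

Comparing initial and final values:
a: 4 → 4
x: 2 → 8
c: -3 → -3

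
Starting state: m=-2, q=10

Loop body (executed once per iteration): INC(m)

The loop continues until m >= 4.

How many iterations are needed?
6

Tracing iterations:
Initial: m=-2, q=10
After iteration 1: m=-1, q=10
After iteration 2: m=0, q=10
After iteration 3: m=1, q=10
After iteration 4: m=2, q=10
After iteration 5: m=3, q=10
After iteration 6: m=4, q=10
m >= 4 now holds, so the loop exits after 6 iterations.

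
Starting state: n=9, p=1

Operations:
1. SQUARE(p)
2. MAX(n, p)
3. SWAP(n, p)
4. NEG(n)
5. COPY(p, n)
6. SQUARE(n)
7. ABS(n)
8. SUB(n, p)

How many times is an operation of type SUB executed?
1

Counting SUB operations:
Step 8: SUB(n, p) ← SUB
Total: 1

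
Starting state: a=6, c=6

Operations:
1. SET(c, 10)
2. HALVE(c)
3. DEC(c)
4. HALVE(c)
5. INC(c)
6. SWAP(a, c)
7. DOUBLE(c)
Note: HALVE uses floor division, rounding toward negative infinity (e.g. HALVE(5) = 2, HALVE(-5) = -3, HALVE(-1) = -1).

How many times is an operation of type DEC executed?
1

Counting DEC operations:
Step 3: DEC(c) ← DEC
Total: 1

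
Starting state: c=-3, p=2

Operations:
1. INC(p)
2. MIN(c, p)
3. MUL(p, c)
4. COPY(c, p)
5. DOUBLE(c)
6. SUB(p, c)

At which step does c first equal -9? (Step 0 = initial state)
Step 4

Tracing c:
Initial: c = -3
After step 1: c = -3
After step 2: c = -3
After step 3: c = -3
After step 4: c = -9 ← first occurrence
After step 5: c = -18
After step 6: c = -18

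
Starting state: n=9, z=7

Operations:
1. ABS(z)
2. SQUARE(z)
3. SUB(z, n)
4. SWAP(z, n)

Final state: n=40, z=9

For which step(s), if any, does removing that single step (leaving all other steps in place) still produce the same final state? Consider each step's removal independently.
Step(s) 1

Testing removal of each single step:
Without step 1: final = n=40, z=9 (same)
Without step 2: final = n=-2, z=9 (different)
Without step 3: final = n=49, z=9 (different)
Without step 4: final = n=9, z=40 (different)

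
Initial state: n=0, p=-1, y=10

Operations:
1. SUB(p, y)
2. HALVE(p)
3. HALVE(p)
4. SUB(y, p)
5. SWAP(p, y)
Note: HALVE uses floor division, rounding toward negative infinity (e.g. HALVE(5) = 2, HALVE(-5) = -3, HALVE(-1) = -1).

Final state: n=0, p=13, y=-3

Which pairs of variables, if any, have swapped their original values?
None

Comparing initial and final values:
y: 10 → -3
p: -1 → 13
n: 0 → 0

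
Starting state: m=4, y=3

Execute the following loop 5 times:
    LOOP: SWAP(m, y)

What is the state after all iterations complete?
m=3, y=4

Iteration trace:
Start: m=4, y=3
After iteration 1: m=3, y=4
After iteration 2: m=4, y=3
After iteration 3: m=3, y=4
After iteration 4: m=4, y=3
After iteration 5: m=3, y=4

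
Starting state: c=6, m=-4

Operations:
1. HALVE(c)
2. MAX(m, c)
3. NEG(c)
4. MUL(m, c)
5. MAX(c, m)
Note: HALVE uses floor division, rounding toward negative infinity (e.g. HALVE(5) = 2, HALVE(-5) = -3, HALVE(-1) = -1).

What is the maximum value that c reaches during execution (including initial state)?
6

Values of c at each step:
Initial: c = 6 ← maximum
After step 1: c = 3
After step 2: c = 3
After step 3: c = -3
After step 4: c = -3
After step 5: c = -3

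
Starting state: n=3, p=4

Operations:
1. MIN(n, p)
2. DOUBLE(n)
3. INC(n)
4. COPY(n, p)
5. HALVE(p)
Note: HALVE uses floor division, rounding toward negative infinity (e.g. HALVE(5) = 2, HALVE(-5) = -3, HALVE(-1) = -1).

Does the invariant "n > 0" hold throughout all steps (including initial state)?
Yes

The invariant holds at every step.

State at each step:
Initial: n=3, p=4
After step 1: n=3, p=4
After step 2: n=6, p=4
After step 3: n=7, p=4
After step 4: n=4, p=4
After step 5: n=4, p=2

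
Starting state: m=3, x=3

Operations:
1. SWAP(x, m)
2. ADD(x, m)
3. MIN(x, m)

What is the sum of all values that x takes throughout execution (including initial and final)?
15

Values of x at each step:
Initial: x = 3
After step 1: x = 3
After step 2: x = 6
After step 3: x = 3
Sum = 3 + 3 + 6 + 3 = 15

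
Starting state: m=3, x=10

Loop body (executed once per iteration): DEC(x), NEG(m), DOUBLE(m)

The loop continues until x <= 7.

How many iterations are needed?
3

Tracing iterations:
Initial: m=3, x=10
After iteration 1: m=-6, x=9
After iteration 2: m=12, x=8
After iteration 3: m=-24, x=7
x <= 7 now holds, so the loop exits after 3 iterations.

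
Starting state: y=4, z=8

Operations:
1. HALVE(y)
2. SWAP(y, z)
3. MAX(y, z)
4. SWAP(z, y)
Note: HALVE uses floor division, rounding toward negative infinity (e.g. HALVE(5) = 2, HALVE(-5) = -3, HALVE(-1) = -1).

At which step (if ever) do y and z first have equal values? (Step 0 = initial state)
Never

y and z never become equal during execution.

Comparing values at each step:
Initial: y=4, z=8
After step 1: y=2, z=8
After step 2: y=8, z=2
After step 3: y=8, z=2
After step 4: y=2, z=8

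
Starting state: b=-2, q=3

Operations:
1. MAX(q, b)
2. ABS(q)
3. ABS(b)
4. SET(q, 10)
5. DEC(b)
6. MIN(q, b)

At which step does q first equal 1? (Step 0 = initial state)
Step 6

Tracing q:
Initial: q = 3
After step 1: q = 3
After step 2: q = 3
After step 3: q = 3
After step 4: q = 10
After step 5: q = 10
After step 6: q = 1 ← first occurrence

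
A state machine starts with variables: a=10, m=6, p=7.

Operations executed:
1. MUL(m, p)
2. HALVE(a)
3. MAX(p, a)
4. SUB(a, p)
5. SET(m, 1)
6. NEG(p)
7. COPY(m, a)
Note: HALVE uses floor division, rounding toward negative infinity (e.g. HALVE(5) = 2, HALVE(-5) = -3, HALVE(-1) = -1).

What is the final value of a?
a = -2

Tracing execution:
Step 1: MUL(m, p) → a = 10
Step 2: HALVE(a) → a = 5
Step 3: MAX(p, a) → a = 5
Step 4: SUB(a, p) → a = -2
Step 5: SET(m, 1) → a = -2
Step 6: NEG(p) → a = -2
Step 7: COPY(m, a) → a = -2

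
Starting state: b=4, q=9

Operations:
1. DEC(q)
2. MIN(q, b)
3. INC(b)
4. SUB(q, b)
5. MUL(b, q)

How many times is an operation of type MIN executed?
1

Counting MIN operations:
Step 2: MIN(q, b) ← MIN
Total: 1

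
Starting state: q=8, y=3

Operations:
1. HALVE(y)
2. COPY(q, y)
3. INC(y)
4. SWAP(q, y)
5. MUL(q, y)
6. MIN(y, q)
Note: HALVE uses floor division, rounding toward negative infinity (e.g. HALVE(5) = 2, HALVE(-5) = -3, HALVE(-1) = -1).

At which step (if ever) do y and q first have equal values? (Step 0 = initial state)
Step 2

y and q first become equal after step 2.

Comparing values at each step:
Initial: y=3, q=8
After step 1: y=1, q=8
After step 2: y=1, q=1 ← equal!
After step 3: y=2, q=1
After step 4: y=1, q=2
After step 5: y=1, q=2
After step 6: y=1, q=2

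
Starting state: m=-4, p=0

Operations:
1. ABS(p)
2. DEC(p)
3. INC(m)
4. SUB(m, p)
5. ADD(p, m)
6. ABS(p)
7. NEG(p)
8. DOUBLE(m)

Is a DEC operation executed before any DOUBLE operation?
Yes

First DEC: step 2
First DOUBLE: step 8
Since 2 < 8, DEC comes first.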